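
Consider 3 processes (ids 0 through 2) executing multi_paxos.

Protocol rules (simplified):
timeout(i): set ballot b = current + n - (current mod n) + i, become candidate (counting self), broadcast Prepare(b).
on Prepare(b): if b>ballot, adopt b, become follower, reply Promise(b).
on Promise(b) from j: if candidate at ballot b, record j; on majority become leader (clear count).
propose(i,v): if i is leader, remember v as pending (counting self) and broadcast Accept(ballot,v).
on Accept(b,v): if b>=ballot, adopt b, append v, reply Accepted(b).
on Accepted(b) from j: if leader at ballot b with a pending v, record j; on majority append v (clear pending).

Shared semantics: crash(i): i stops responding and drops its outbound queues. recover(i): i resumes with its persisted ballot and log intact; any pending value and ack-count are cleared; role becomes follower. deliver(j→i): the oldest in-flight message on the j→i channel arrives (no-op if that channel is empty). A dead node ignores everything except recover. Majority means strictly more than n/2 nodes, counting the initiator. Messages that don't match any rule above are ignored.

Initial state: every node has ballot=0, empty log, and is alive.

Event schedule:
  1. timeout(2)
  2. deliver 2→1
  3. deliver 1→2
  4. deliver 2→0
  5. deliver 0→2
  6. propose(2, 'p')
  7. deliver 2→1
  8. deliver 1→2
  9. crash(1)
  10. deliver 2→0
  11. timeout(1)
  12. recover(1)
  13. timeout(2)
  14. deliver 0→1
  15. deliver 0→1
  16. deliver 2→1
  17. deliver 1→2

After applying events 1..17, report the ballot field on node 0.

5

after 1 — timeout(2): n2:cand/b5/[-]
after 2 — deliver 2→1: n1:foll/b5/[-]
after 3 — deliver 1→2: n2:lead/b5/[-]
after 4 — deliver 2→0: n0:foll/b5/[-]
after 5 — deliver 0→2: ·
after 6 — propose(2,'p'): ·
after 7 — deliver 2→1: n1:foll/b5/[p]
after 8 — deliver 1→2: n2:lead/b5/[p]
after 9 — crash(1): n1:✗foll/b5/[p]
after 10 — deliver 2→0: n0:foll/b5/[p]
after 11 — timeout(1): ·
after 12 — recover(1): n1:foll/b5/[p]
after 13 — timeout(2): n2:cand/b8/[p]
after 14 — deliver 0→1: ·
after 15 — deliver 0→1: ·
after 16 — deliver 2→1: n1:foll/b8/[p]
after 17 — deliver 1→2: n2:lead/b8/[p]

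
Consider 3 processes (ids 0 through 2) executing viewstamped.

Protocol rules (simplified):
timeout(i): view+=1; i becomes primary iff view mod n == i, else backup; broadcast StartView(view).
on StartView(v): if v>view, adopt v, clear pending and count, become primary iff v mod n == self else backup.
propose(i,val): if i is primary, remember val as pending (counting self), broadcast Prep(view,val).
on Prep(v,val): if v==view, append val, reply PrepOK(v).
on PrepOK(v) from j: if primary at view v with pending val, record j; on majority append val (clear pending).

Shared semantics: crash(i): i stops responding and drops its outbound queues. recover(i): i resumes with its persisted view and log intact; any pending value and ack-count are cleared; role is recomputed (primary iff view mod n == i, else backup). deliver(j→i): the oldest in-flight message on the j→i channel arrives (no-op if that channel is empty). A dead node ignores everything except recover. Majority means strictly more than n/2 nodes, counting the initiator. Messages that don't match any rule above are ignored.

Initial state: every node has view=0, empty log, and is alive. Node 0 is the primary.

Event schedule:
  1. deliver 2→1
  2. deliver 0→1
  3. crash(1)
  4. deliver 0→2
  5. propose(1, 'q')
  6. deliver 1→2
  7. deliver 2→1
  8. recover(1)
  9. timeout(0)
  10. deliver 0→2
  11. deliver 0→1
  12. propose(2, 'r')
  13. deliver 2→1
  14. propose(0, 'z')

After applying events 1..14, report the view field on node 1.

step 1 deliver 2→1: —
step 2 deliver 0→1: —
step 3 crash(1): 1={✗back,v=0,log=-}
step 4 deliver 0→2: —
step 5 propose(1,'q'): —
step 6 deliver 1→2: —
step 7 deliver 2→1: —
step 8 recover(1): 1={back,v=0,log=-}
step 9 timeout(0): 0={back,v=1,log=-}
step 10 deliver 0→2: 2={back,v=1,log=-}
step 11 deliver 0→1: 1={prim,v=1,log=-}
step 12 propose(2,'r'): —
step 13 deliver 2→1: —
step 14 propose(0,'z'): —

1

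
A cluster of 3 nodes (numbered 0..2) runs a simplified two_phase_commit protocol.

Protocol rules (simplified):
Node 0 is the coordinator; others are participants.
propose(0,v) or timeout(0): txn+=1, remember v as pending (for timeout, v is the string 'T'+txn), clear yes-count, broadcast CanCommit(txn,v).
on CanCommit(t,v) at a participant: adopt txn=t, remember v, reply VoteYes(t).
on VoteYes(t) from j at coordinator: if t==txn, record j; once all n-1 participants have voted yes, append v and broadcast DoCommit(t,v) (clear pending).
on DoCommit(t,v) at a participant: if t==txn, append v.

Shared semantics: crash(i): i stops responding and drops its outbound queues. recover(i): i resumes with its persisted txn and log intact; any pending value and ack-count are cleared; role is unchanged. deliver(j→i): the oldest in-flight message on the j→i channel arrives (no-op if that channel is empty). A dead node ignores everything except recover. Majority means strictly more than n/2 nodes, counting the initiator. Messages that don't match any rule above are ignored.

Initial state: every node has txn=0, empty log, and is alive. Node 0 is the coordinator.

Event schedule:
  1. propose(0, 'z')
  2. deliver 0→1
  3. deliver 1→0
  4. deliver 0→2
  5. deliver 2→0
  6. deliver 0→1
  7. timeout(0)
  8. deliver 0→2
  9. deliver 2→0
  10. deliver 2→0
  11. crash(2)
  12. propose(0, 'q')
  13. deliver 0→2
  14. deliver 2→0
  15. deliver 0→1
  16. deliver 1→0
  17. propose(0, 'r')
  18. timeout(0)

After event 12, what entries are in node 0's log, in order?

[1] propose(0,'z') → N0(coor t1 [-])
[2] deliver 0→1 → N1(part t1 [-])
[3] deliver 1→0 → ∅
[4] deliver 0→2 → N2(part t1 [-])
[5] deliver 2→0 → N0(coor t1 [z])
[6] deliver 0→1 → N1(part t1 [z])
[7] timeout(0) → N0(coor t2 [z])
[8] deliver 0→2 → N2(part t1 [z])
[9] deliver 2→0 → ∅
[10] deliver 2→0 → ∅
[11] crash(2) → N2(✗part t1 [z])
[12] propose(0,'q') → N0(coor t3 [z])

z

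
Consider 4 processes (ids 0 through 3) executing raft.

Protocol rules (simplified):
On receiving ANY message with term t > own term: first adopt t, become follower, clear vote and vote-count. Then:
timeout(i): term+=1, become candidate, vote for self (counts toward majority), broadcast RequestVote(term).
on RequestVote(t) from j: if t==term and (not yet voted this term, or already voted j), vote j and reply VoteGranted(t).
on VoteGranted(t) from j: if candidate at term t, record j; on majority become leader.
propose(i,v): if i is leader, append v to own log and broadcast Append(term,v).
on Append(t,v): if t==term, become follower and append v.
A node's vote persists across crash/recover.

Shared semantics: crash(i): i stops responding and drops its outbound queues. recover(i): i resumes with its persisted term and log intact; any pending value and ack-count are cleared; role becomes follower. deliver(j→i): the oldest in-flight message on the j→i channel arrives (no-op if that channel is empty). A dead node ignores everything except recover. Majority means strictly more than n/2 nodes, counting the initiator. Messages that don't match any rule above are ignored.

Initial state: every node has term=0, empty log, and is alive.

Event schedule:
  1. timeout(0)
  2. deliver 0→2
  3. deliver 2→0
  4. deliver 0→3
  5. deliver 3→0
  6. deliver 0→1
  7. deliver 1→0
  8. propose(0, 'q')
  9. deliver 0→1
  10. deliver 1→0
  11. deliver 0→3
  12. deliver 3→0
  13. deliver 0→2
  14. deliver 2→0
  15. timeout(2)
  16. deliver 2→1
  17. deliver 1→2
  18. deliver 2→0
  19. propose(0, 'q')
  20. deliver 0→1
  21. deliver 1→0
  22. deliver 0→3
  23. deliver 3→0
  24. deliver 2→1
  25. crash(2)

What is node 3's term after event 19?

step 1 timeout(0): 0={cand,t=1,log=-}
step 2 deliver 0→2: 2={foll,t=1,log=-}
step 3 deliver 2→0: —
step 4 deliver 0→3: 3={foll,t=1,log=-}
step 5 deliver 3→0: 0={lead,t=1,log=-}
step 6 deliver 0→1: 1={foll,t=1,log=-}
step 7 deliver 1→0: —
step 8 propose(0,'q'): 0={lead,t=1,log=q}
step 9 deliver 0→1: 1={foll,t=1,log=q}
step 10 deliver 1→0: —
step 11 deliver 0→3: 3={foll,t=1,log=q}
step 12 deliver 3→0: —
step 13 deliver 0→2: 2={foll,t=1,log=q}
step 14 deliver 2→0: —
step 15 timeout(2): 2={cand,t=2,log=q}
step 16 deliver 2→1: 1={foll,t=2,log=q}
step 17 deliver 1→2: —
step 18 deliver 2→0: 0={foll,t=2,log=q}
step 19 propose(0,'q'): —

1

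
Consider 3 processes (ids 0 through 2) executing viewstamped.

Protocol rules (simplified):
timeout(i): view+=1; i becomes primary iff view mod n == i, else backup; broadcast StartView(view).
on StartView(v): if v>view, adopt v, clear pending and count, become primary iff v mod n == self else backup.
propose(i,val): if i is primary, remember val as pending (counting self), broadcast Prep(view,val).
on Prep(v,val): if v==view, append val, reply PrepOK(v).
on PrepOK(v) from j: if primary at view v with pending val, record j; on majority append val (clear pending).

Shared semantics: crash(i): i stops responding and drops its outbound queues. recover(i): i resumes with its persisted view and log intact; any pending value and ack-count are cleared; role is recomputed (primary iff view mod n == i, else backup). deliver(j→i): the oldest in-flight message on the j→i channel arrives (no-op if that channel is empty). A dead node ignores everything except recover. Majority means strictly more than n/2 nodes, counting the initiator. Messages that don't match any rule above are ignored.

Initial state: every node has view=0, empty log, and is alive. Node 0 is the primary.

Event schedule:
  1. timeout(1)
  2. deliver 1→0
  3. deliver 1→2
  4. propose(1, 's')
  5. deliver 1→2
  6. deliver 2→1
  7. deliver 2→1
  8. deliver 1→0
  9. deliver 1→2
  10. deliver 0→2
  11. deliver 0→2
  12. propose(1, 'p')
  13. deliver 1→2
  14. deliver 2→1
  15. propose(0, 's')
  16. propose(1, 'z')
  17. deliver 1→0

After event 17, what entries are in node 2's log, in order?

s,p

1. timeout(1):  <1:prim v1 ->
2. deliver 1→0:  <0:back v1 ->
3. deliver 1→2:  <2:back v1 ->
4. propose(1,'s'):  nop
5. deliver 1→2:  <2:back v1 s>
6. deliver 2→1:  <1:prim v1 s>
7. deliver 2→1:  nop
8. deliver 1→0:  <0:back v1 s>
9. deliver 1→2:  nop
10. deliver 0→2:  nop
11. deliver 0→2:  nop
12. propose(1,'p'):  nop
13. deliver 1→2:  <2:back v1 s,p>
14. deliver 2→1:  <1:prim v1 s,p>
15. propose(0,'s'):  nop
16. propose(1,'z'):  nop
17. deliver 1→0:  <0:back v1 s,p>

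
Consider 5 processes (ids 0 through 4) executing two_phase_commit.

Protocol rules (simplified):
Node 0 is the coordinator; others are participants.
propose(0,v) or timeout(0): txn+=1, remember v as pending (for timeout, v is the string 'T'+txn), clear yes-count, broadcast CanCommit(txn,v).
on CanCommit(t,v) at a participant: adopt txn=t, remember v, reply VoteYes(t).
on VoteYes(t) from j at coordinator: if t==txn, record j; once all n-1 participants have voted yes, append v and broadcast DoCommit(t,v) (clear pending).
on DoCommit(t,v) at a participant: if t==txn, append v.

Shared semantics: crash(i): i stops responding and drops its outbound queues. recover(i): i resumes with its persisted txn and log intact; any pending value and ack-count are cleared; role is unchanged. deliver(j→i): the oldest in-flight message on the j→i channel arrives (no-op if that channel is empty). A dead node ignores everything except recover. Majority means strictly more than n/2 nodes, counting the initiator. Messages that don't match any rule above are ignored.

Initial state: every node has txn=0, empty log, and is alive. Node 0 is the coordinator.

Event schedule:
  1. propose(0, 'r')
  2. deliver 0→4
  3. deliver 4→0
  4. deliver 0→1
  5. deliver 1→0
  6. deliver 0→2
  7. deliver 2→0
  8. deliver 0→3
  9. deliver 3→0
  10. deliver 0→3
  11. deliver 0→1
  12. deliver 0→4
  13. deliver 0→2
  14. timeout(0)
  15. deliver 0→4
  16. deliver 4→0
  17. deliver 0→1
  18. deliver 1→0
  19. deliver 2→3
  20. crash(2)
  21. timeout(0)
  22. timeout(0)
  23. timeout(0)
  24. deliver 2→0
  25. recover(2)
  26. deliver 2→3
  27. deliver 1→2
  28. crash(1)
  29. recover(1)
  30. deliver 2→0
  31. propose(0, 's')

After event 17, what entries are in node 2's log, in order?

step 1 propose(0,'r'): 0={coor,t=1,log=-}
step 2 deliver 0→4: 4={part,t=1,log=-}
step 3 deliver 4→0: —
step 4 deliver 0→1: 1={part,t=1,log=-}
step 5 deliver 1→0: —
step 6 deliver 0→2: 2={part,t=1,log=-}
step 7 deliver 2→0: —
step 8 deliver 0→3: 3={part,t=1,log=-}
step 9 deliver 3→0: 0={coor,t=1,log=r}
step 10 deliver 0→3: 3={part,t=1,log=r}
step 11 deliver 0→1: 1={part,t=1,log=r}
step 12 deliver 0→4: 4={part,t=1,log=r}
step 13 deliver 0→2: 2={part,t=1,log=r}
step 14 timeout(0): 0={coor,t=2,log=r}
step 15 deliver 0→4: 4={part,t=2,log=r}
step 16 deliver 4→0: —
step 17 deliver 0→1: 1={part,t=2,log=r}

r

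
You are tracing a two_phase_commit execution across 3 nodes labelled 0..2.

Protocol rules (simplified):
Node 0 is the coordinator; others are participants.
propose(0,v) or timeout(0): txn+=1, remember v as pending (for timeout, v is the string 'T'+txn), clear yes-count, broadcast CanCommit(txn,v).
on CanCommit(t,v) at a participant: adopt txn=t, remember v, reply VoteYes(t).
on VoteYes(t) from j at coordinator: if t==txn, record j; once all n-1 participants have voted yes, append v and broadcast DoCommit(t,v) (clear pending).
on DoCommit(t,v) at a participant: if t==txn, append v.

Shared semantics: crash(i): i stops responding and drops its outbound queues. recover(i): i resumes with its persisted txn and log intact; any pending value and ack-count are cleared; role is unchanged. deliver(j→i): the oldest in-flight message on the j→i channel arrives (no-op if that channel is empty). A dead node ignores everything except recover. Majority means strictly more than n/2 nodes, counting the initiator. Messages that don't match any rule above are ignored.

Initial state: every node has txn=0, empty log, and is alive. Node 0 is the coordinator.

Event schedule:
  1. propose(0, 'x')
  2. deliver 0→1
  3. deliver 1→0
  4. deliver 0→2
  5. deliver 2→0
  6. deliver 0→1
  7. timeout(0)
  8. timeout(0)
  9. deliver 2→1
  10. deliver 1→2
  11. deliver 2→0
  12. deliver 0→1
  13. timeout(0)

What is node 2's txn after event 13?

e1 propose(0,'x'): 0[coor,t=1,-]
e2 deliver 0→1: 1[part,t=1,-]
e3 deliver 1→0: ·
e4 deliver 0→2: 2[part,t=1,-]
e5 deliver 2→0: 0[coor,t=1,x]
e6 deliver 0→1: 1[part,t=1,x]
e7 timeout(0): 0[coor,t=2,x]
e8 timeout(0): 0[coor,t=3,x]
e9 deliver 2→1: ·
e10 deliver 1→2: ·
e11 deliver 2→0: ·
e12 deliver 0→1: 1[part,t=2,x]
e13 timeout(0): 0[coor,t=4,x]

1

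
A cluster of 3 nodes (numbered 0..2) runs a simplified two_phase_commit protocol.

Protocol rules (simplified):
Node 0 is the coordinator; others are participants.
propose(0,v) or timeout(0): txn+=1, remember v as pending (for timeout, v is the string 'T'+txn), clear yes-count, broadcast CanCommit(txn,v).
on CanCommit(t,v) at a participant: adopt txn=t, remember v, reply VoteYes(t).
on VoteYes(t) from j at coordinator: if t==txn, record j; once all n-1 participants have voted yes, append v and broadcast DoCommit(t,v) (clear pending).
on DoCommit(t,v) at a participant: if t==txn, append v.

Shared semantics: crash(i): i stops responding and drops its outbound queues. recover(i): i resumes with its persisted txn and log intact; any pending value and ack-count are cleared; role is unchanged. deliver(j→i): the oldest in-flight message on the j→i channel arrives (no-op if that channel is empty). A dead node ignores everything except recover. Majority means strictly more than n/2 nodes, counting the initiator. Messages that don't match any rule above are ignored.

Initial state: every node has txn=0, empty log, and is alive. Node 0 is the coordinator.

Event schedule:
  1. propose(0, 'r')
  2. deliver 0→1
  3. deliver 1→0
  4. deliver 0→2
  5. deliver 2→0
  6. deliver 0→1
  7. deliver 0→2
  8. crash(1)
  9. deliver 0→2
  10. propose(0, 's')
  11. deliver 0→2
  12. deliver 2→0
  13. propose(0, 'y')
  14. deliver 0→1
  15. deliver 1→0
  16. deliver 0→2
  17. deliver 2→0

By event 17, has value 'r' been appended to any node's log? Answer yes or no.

yes

[1] propose(0,'r') → N0(coor t1 [-])
[2] deliver 0→1 → N1(part t1 [-])
[3] deliver 1→0 → ∅
[4] deliver 0→2 → N2(part t1 [-])
[5] deliver 2→0 → N0(coor t1 [r])
[6] deliver 0→1 → N1(part t1 [r])
[7] deliver 0→2 → N2(part t1 [r])
[8] crash(1) → N1(✗part t1 [r])
[9] deliver 0→2 → ∅
[10] propose(0,'s') → N0(coor t2 [r])
[11] deliver 0→2 → N2(part t2 [r])
[12] deliver 2→0 → ∅
[13] propose(0,'y') → N0(coor t3 [r])
[14] deliver 0→1 → ∅
[15] deliver 1→0 → ∅
[16] deliver 0→2 → N2(part t3 [r])
[17] deliver 2→0 → ∅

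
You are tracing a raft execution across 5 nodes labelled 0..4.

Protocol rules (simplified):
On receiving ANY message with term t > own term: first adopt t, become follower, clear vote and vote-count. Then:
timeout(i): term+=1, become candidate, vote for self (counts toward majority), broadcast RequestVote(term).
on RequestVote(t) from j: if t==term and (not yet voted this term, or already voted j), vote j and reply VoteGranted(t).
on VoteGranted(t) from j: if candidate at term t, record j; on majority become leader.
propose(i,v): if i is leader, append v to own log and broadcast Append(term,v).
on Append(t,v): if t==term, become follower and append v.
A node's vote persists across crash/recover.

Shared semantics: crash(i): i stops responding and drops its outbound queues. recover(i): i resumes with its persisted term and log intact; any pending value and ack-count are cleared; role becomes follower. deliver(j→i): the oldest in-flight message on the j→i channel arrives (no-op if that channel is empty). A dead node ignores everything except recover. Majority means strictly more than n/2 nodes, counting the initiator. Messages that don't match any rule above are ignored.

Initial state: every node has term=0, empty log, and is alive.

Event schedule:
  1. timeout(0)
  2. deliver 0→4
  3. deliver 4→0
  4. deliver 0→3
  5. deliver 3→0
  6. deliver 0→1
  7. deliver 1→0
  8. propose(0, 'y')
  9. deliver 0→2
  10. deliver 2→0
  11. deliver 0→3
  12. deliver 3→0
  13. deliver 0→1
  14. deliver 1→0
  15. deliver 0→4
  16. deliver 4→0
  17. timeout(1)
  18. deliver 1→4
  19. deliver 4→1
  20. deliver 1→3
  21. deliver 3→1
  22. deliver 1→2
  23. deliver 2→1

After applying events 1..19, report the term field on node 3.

step 1 timeout(0): 0={cand,t=1,log=-}
step 2 deliver 0→4: 4={foll,t=1,log=-}
step 3 deliver 4→0: —
step 4 deliver 0→3: 3={foll,t=1,log=-}
step 5 deliver 3→0: 0={lead,t=1,log=-}
step 6 deliver 0→1: 1={foll,t=1,log=-}
step 7 deliver 1→0: —
step 8 propose(0,'y'): 0={lead,t=1,log=y}
step 9 deliver 0→2: 2={foll,t=1,log=-}
step 10 deliver 2→0: —
step 11 deliver 0→3: 3={foll,t=1,log=y}
step 12 deliver 3→0: —
step 13 deliver 0→1: 1={foll,t=1,log=y}
step 14 deliver 1→0: —
step 15 deliver 0→4: 4={foll,t=1,log=y}
step 16 deliver 4→0: —
step 17 timeout(1): 1={cand,t=2,log=y}
step 18 deliver 1→4: 4={foll,t=2,log=y}
step 19 deliver 4→1: —

1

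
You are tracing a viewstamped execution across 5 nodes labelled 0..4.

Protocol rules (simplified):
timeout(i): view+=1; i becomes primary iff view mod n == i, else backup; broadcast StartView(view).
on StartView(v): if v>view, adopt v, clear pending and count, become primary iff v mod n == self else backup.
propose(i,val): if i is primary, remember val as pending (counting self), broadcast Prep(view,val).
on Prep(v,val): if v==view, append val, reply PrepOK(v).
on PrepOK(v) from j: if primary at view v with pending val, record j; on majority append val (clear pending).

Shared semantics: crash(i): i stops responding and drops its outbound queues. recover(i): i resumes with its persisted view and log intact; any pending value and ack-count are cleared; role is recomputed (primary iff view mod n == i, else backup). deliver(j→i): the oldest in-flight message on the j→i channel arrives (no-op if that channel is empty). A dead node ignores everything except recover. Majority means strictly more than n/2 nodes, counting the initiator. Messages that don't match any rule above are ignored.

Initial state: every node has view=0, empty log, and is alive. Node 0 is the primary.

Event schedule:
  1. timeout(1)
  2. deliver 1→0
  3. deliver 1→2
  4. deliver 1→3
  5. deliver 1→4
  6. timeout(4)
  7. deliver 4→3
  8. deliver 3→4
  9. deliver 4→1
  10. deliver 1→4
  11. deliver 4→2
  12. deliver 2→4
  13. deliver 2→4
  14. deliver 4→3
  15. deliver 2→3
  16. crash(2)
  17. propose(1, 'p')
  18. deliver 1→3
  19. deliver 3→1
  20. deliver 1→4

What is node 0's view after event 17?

e1 timeout(1): 1[prim,v=1,-]
e2 deliver 1→0: 0[back,v=1,-]
e3 deliver 1→2: 2[back,v=1,-]
e4 deliver 1→3: 3[back,v=1,-]
e5 deliver 1→4: 4[back,v=1,-]
e6 timeout(4): 4[back,v=2,-]
e7 deliver 4→3: 3[back,v=2,-]
e8 deliver 3→4: ·
e9 deliver 4→1: 1[back,v=2,-]
e10 deliver 1→4: ·
e11 deliver 4→2: 2[prim,v=2,-]
e12 deliver 2→4: ·
e13 deliver 2→4: ·
e14 deliver 4→3: ·
e15 deliver 2→3: ·
e16 crash(2): 2[✗prim,v=2,-]
e17 propose(1,'p'): ·

1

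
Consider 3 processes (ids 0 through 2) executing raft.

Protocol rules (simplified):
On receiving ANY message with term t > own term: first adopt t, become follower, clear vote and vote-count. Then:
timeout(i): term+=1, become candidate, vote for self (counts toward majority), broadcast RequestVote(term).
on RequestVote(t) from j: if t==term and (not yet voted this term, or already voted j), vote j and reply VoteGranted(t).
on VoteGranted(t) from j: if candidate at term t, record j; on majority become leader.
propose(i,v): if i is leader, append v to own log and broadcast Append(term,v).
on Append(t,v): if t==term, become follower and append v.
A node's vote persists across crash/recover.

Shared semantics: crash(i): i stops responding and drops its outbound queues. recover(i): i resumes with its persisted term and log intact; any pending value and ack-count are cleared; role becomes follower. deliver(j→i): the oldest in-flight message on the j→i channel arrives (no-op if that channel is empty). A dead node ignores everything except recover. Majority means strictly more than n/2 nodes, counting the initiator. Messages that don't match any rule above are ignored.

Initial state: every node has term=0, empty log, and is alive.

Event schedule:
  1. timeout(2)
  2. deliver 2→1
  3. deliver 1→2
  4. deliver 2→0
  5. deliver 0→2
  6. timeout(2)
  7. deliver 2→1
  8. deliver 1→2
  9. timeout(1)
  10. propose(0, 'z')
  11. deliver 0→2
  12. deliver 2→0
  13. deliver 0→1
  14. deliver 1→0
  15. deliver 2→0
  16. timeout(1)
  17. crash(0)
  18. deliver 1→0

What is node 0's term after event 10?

1. timeout(2):  <2:cand t1 ->
2. deliver 2→1:  <1:foll t1 ->
3. deliver 1→2:  <2:lead t1 ->
4. deliver 2→0:  <0:foll t1 ->
5. deliver 0→2:  nop
6. timeout(2):  <2:cand t2 ->
7. deliver 2→1:  <1:foll t2 ->
8. deliver 1→2:  <2:lead t2 ->
9. timeout(1):  <1:cand t3 ->
10. propose(0,'z'):  nop

1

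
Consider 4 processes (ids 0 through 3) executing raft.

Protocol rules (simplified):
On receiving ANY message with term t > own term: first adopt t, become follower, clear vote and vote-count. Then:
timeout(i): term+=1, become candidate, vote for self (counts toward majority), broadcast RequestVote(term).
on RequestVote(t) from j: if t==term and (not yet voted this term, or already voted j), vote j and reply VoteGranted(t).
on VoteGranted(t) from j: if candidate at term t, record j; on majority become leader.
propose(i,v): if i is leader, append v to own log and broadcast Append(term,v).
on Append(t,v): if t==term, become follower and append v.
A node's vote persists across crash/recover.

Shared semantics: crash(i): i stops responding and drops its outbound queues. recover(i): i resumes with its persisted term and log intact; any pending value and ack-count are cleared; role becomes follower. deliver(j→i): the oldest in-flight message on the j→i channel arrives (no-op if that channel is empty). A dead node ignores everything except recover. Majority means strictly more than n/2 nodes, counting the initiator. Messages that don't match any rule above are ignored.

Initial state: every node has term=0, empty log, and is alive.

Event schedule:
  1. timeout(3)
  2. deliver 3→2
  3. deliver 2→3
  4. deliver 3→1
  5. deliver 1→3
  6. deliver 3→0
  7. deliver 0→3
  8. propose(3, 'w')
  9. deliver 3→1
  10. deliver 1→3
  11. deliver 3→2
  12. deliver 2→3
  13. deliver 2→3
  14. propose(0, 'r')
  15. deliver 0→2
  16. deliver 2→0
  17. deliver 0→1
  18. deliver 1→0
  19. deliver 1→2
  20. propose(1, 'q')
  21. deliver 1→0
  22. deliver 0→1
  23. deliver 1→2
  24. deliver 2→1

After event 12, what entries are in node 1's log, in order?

[1] timeout(3) → N3(cand t1 [-])
[2] deliver 3→2 → N2(foll t1 [-])
[3] deliver 2→3 → ∅
[4] deliver 3→1 → N1(foll t1 [-])
[5] deliver 1→3 → N3(lead t1 [-])
[6] deliver 3→0 → N0(foll t1 [-])
[7] deliver 0→3 → ∅
[8] propose(3,'w') → N3(lead t1 [w])
[9] deliver 3→1 → N1(foll t1 [w])
[10] deliver 1→3 → ∅
[11] deliver 3→2 → N2(foll t1 [w])
[12] deliver 2→3 → ∅

w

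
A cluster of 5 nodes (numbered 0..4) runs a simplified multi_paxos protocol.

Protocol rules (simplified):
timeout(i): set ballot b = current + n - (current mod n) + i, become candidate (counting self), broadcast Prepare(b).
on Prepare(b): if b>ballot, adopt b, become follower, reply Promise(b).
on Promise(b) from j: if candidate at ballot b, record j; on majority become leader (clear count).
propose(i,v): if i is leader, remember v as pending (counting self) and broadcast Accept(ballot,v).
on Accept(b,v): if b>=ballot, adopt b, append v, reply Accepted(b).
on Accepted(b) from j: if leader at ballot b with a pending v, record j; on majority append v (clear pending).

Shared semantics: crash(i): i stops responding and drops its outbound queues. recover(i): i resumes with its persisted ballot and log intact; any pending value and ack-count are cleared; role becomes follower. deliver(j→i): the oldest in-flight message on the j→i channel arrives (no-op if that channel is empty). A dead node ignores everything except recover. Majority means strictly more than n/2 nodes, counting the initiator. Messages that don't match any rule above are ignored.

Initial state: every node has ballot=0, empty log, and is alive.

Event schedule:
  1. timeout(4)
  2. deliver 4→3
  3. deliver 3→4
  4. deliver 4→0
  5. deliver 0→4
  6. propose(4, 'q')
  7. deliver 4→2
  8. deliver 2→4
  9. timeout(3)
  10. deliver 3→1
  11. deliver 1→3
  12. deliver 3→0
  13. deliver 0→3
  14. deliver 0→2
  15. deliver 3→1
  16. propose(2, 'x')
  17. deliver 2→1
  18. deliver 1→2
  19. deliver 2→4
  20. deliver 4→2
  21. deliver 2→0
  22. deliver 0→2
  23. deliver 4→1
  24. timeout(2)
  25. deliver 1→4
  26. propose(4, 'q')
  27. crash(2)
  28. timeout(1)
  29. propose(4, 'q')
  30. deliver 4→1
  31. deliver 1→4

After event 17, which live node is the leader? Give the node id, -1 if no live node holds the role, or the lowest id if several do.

3

[1] timeout(4) → N4(cand b9 [-])
[2] deliver 4→3 → N3(foll b9 [-])
[3] deliver 3→4 → ∅
[4] deliver 4→0 → N0(foll b9 [-])
[5] deliver 0→4 → N4(lead b9 [-])
[6] propose(4,'q') → ∅
[7] deliver 4→2 → N2(foll b9 [-])
[8] deliver 2→4 → ∅
[9] timeout(3) → N3(cand b13 [-])
[10] deliver 3→1 → N1(foll b13 [-])
[11] deliver 1→3 → ∅
[12] deliver 3→0 → N0(foll b13 [-])
[13] deliver 0→3 → N3(lead b13 [-])
[14] deliver 0→2 → ∅
[15] deliver 3→1 → ∅
[16] propose(2,'x') → ∅
[17] deliver 2→1 → ∅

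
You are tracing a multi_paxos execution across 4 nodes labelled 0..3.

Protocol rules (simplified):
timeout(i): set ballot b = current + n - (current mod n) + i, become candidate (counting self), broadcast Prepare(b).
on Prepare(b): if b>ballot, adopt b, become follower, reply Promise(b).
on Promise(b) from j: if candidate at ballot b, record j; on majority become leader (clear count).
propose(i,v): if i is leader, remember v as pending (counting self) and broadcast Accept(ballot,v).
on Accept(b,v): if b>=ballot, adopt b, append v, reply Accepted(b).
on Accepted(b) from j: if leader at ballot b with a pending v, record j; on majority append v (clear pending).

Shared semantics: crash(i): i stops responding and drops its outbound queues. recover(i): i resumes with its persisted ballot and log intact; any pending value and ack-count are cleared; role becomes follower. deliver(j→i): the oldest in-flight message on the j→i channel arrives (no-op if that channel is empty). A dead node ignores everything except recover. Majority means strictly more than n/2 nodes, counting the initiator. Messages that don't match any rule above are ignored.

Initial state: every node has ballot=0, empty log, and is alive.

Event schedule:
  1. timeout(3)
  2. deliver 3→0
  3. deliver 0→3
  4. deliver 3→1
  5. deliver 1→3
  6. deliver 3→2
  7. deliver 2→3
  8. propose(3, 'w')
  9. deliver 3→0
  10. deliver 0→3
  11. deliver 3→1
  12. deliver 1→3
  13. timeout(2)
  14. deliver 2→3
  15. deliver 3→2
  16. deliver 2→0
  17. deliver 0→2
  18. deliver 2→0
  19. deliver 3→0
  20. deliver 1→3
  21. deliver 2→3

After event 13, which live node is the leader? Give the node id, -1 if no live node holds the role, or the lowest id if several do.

1. timeout(3):  <3:cand b7 ->
2. deliver 3→0:  <0:foll b7 ->
3. deliver 0→3:  nop
4. deliver 3→1:  <1:foll b7 ->
5. deliver 1→3:  <3:lead b7 ->
6. deliver 3→2:  <2:foll b7 ->
7. deliver 2→3:  nop
8. propose(3,'w'):  nop
9. deliver 3→0:  <0:foll b7 w>
10. deliver 0→3:  nop
11. deliver 3→1:  <1:foll b7 w>
12. deliver 1→3:  <3:lead b7 w>
13. timeout(2):  <2:cand b10 ->

3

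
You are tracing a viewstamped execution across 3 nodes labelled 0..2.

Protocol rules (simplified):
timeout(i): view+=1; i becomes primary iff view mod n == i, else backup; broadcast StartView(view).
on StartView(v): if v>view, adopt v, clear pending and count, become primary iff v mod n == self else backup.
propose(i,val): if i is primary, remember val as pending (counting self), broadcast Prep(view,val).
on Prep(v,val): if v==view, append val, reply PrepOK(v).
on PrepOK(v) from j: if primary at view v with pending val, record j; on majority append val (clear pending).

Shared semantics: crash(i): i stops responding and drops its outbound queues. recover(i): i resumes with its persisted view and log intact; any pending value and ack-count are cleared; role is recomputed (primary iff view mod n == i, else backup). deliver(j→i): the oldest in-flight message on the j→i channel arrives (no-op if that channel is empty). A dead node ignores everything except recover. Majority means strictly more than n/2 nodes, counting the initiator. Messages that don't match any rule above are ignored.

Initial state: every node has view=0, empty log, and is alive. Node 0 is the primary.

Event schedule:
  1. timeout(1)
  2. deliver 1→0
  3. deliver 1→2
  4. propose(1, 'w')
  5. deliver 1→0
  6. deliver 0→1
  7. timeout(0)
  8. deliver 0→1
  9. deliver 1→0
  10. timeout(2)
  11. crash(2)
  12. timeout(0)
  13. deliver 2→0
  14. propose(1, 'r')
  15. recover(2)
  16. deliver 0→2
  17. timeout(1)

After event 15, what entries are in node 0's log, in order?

w

after 1 — timeout(1): n1:prim/v1/[-]
after 2 — deliver 1→0: n0:back/v1/[-]
after 3 — deliver 1→2: n2:back/v1/[-]
after 4 — propose(1,'w'): ·
after 5 — deliver 1→0: n0:back/v1/[w]
after 6 — deliver 0→1: n1:prim/v1/[w]
after 7 — timeout(0): n0:back/v2/[w]
after 8 — deliver 0→1: n1:back/v2/[w]
after 9 — deliver 1→0: ·
after 10 — timeout(2): n2:prim/v2/[-]
after 11 — crash(2): n2:✗prim/v2/[-]
after 12 — timeout(0): n0:prim/v3/[w]
after 13 — deliver 2→0: ·
after 14 — propose(1,'r'): ·
after 15 — recover(2): n2:prim/v2/[-]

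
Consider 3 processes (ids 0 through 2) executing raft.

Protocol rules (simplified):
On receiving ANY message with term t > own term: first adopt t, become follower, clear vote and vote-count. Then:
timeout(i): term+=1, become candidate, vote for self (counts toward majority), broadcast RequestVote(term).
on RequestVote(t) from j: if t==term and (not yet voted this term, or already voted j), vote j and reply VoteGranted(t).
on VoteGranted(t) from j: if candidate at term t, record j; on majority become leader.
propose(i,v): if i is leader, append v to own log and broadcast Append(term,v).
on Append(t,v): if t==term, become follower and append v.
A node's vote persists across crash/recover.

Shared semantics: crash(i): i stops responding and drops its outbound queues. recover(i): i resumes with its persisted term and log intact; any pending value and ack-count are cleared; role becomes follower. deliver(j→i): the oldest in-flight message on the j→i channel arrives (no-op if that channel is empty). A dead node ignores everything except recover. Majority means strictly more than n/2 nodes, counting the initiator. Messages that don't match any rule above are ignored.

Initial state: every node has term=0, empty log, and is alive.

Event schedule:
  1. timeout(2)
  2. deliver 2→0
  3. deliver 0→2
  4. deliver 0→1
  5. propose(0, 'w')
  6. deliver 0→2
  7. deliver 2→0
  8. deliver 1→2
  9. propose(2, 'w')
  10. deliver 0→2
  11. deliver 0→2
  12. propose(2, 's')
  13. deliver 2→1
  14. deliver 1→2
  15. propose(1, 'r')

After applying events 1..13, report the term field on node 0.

1

e1 timeout(2): 2[cand,t=1,-]
e2 deliver 2→0: 0[foll,t=1,-]
e3 deliver 0→2: 2[lead,t=1,-]
e4 deliver 0→1: ·
e5 propose(0,'w'): ·
e6 deliver 0→2: ·
e7 deliver 2→0: ·
e8 deliver 1→2: ·
e9 propose(2,'w'): 2[lead,t=1,w]
e10 deliver 0→2: ·
e11 deliver 0→2: ·
e12 propose(2,'s'): 2[lead,t=1,w,s]
e13 deliver 2→1: 1[foll,t=1,-]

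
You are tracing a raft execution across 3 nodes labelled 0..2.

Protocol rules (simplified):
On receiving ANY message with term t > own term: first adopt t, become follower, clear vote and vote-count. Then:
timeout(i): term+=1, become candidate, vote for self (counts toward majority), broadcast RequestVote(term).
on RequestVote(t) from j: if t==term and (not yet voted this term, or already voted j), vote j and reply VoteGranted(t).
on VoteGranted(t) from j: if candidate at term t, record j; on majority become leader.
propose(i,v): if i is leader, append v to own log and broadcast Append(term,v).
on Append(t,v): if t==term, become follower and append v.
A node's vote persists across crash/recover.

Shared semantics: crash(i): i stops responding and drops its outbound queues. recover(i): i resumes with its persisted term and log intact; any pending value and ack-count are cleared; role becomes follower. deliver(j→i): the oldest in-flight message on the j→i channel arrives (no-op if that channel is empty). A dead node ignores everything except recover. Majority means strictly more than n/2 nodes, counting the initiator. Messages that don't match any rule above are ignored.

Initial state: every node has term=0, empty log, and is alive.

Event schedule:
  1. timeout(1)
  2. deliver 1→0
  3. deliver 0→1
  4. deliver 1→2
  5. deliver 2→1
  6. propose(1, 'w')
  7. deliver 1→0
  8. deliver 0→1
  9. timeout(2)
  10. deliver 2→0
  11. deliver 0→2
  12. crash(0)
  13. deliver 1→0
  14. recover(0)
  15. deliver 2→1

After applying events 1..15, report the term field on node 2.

2

step 1 timeout(1): 1={cand,t=1,log=-}
step 2 deliver 1→0: 0={foll,t=1,log=-}
step 3 deliver 0→1: 1={lead,t=1,log=-}
step 4 deliver 1→2: 2={foll,t=1,log=-}
step 5 deliver 2→1: —
step 6 propose(1,'w'): 1={lead,t=1,log=w}
step 7 deliver 1→0: 0={foll,t=1,log=w}
step 8 deliver 0→1: —
step 9 timeout(2): 2={cand,t=2,log=-}
step 10 deliver 2→0: 0={foll,t=2,log=w}
step 11 deliver 0→2: 2={lead,t=2,log=-}
step 12 crash(0): 0={✗foll,t=2,log=w}
step 13 deliver 1→0: —
step 14 recover(0): 0={foll,t=2,log=w}
step 15 deliver 2→1: 1={foll,t=2,log=w}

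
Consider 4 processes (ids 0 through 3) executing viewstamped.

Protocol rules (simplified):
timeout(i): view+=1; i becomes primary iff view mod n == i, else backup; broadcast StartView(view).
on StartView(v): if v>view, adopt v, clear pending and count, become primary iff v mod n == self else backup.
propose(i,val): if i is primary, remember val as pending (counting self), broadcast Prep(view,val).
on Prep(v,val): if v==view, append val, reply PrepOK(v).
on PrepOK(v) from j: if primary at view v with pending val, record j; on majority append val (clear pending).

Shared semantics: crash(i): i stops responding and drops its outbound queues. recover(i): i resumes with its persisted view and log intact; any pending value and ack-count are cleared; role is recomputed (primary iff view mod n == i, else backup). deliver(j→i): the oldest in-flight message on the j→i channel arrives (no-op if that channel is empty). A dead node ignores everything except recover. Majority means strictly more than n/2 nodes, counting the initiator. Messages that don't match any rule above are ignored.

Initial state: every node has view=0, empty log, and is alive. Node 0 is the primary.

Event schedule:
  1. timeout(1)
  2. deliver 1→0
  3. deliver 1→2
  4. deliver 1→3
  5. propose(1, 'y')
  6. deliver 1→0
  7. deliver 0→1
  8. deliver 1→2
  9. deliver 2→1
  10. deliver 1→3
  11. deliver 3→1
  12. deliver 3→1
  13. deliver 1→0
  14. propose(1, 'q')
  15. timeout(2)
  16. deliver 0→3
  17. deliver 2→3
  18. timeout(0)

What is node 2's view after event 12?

1. timeout(1):  <1:prim v1 ->
2. deliver 1→0:  <0:back v1 ->
3. deliver 1→2:  <2:back v1 ->
4. deliver 1→3:  <3:back v1 ->
5. propose(1,'y'):  nop
6. deliver 1→0:  <0:back v1 y>
7. deliver 0→1:  nop
8. deliver 1→2:  <2:back v1 y>
9. deliver 2→1:  <1:prim v1 y>
10. deliver 1→3:  <3:back v1 y>
11. deliver 3→1:  nop
12. deliver 3→1:  nop

1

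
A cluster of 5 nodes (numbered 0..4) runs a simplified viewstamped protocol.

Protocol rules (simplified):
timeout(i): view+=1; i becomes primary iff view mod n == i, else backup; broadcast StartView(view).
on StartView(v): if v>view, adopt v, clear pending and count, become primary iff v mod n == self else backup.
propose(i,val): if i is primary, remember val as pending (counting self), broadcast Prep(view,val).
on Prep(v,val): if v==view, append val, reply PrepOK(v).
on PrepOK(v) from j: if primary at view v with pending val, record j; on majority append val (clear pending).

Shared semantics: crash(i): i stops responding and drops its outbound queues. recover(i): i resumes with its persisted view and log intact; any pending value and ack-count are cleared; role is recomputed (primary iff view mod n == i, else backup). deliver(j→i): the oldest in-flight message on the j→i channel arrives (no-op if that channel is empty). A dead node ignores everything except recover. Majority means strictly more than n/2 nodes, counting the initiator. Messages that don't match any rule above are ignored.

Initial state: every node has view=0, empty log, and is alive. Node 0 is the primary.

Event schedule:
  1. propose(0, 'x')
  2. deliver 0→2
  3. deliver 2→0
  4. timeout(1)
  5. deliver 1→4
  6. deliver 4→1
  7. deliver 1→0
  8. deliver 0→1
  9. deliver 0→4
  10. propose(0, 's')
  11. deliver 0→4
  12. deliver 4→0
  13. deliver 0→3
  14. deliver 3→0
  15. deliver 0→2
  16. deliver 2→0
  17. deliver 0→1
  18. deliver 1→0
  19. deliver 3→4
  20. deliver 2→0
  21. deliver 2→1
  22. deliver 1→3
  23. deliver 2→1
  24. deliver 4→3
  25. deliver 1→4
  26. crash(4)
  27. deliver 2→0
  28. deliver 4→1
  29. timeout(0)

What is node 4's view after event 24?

1

after 1 — propose(0,'x'): ·
after 2 — deliver 0→2: n2:back/v0/[x]
after 3 — deliver 2→0: ·
after 4 — timeout(1): n1:prim/v1/[-]
after 5 — deliver 1→4: n4:back/v1/[-]
after 6 — deliver 4→1: ·
after 7 — deliver 1→0: n0:back/v1/[-]
after 8 — deliver 0→1: ·
after 9 — deliver 0→4: ·
after 10 — propose(0,'s'): ·
after 11 — deliver 0→4: ·
after 12 — deliver 4→0: ·
after 13 — deliver 0→3: n3:back/v0/[x]
after 14 — deliver 3→0: ·
after 15 — deliver 0→2: ·
after 16 — deliver 2→0: ·
after 17 — deliver 0→1: ·
after 18 — deliver 1→0: ·
after 19 — deliver 3→4: ·
after 20 — deliver 2→0: ·
after 21 — deliver 2→1: ·
after 22 — deliver 1→3: n3:back/v1/[x]
after 23 — deliver 2→1: ·
after 24 — deliver 4→3: ·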